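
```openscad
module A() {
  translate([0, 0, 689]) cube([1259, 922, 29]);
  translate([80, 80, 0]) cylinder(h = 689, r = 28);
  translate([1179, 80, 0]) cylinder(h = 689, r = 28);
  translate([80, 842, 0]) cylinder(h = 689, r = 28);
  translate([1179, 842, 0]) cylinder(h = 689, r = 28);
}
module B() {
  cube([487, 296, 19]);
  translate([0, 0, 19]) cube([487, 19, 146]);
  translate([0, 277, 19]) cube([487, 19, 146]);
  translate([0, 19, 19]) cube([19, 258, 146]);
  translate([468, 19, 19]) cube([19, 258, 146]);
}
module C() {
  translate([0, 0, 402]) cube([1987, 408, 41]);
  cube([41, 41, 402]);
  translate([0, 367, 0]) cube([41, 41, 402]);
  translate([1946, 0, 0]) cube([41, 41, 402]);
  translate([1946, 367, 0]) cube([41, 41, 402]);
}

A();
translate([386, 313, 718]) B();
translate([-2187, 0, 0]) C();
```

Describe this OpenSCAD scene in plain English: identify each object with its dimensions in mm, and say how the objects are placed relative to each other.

A is a table with a 1259×922 mm rectangular top, 29 mm thick, top surface at z = 718 mm, supported by four round legs of 56 mm diameter, each leg's bounding box inset 52 mm from the nearest pair of top edges, running from the floor.

B is an open-topped rectangular box: outside dimensions 487×296×165 mm, with a uniform wall and base thickness of 19 mm. The base is a full 487×296 slab on the floor; four walls sit on top of the base. The front and back walls (the −y and +y sides) span the full width; the two side walls fit between them.

C is a long wooden bench with a 1987 mm (x) × 408 mm (y) seat, 41 mm thick, its top surface 443 mm above the floor. Four 41 mm square legs at the seat corners, flush with the edges, run from z = 0 to the seat underside.

The open box is on top of the table, centred. The bench is on the floor beside the table on its −x side.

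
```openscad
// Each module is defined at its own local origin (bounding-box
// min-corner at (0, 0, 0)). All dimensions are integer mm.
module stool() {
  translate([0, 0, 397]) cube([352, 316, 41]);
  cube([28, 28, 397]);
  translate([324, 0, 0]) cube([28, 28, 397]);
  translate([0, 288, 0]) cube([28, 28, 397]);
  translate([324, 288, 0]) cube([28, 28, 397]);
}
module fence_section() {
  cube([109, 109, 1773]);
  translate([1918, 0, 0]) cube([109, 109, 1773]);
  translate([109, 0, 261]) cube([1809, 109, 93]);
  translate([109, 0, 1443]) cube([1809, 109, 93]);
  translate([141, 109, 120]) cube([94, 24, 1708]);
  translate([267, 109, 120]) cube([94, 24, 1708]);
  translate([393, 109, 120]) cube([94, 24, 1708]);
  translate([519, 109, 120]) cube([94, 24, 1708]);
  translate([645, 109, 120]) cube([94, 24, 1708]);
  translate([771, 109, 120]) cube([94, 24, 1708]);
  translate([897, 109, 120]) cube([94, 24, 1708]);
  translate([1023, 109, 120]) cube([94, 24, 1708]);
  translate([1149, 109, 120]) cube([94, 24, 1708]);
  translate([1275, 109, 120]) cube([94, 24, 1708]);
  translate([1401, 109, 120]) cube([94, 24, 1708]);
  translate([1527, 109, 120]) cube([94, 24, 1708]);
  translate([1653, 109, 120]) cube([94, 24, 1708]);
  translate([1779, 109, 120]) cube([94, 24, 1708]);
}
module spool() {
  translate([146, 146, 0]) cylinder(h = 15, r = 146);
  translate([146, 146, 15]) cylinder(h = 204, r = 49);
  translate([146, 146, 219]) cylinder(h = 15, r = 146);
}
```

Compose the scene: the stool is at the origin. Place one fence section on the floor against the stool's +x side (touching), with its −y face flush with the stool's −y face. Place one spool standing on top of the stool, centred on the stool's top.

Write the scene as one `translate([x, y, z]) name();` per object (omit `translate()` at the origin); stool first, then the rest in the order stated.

stool();
translate([352, 0, 0]) fence_section();
translate([30, 12, 438]) spool();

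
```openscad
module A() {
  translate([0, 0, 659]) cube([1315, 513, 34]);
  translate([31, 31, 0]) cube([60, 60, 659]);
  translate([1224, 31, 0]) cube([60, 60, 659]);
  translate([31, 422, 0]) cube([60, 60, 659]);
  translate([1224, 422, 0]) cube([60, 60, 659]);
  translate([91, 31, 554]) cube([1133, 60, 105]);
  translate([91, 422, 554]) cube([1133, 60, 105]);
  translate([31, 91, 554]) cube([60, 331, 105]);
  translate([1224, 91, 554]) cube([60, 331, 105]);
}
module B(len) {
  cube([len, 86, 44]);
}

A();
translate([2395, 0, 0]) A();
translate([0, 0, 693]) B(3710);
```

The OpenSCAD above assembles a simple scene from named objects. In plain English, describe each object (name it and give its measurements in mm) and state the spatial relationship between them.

A is a table: top 1315 mm (x) × 513 mm (y), 34 mm thick, upper face at z = 693 mm, on four 60×60 mm square legs, each inset 31 mm from the nearest pair of top edges, running from z = 0 to the bottom of the top. Four apron rails, 60 mm thick and 105 mm tall, run between adjacent legs with their top edges flush with the underside of the top and their outer faces flush with the legs' outer faces.

B is a rectangular beam 3710 mm long (x), 86 mm deep (y), 44 mm thick (z).

The beam spans the tops of two tables placed 1080 mm apart, resting at z = 693 mm.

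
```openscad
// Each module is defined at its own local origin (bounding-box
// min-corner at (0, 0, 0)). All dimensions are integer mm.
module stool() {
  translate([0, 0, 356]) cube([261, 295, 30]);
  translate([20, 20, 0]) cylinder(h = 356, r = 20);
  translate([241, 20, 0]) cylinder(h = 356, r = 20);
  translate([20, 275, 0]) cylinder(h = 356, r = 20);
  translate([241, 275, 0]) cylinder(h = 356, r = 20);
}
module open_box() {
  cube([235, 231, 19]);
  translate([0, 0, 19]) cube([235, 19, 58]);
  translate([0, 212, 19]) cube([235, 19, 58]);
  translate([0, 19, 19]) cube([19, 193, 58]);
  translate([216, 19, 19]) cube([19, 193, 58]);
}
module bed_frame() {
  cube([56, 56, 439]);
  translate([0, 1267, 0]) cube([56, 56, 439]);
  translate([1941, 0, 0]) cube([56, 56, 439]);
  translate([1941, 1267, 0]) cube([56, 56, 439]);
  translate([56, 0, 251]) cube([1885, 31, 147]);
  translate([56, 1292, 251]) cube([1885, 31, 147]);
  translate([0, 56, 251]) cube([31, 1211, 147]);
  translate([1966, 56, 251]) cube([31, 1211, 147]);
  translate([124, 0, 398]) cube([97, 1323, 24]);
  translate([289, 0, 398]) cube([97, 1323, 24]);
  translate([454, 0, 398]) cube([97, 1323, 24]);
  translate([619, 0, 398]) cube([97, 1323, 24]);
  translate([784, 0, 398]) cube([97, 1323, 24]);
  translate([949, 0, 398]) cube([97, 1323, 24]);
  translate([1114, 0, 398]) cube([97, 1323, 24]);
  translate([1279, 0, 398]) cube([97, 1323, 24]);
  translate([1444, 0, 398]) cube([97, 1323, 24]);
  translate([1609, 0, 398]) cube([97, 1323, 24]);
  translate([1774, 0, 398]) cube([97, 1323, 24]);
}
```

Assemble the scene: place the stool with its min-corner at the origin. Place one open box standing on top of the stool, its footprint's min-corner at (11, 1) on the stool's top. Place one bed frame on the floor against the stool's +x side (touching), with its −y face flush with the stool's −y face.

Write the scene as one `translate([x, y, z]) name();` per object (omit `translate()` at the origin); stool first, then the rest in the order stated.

stool();
translate([11, 1, 386]) open_box();
translate([261, 0, 0]) bed_frame();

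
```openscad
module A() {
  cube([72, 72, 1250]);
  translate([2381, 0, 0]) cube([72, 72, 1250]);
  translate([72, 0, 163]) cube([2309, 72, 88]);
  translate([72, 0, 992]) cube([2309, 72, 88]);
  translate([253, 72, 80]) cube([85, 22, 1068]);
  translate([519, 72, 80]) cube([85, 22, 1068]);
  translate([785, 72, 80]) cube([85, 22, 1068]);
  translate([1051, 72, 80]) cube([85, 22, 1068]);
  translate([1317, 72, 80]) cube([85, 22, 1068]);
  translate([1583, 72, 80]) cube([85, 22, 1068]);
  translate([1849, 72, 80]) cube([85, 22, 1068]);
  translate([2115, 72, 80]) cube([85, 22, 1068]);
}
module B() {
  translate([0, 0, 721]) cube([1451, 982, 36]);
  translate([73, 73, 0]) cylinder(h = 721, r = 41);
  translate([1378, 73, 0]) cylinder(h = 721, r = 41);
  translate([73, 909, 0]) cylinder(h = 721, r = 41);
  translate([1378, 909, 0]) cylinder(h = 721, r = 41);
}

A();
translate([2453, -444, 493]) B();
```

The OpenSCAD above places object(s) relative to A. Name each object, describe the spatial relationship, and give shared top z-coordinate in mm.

Both tops at z = 1250 mm.

A is a fence section. B is a table. The table is beside the fence section with their tops flush at z = 1250. The shared top z-coordinate is 1250 mm.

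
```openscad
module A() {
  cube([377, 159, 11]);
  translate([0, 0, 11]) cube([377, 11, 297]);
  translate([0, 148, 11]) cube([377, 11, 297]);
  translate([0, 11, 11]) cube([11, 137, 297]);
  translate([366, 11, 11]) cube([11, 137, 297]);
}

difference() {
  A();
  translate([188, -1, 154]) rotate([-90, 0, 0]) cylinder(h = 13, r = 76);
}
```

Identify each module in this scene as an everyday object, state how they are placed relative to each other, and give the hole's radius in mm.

The subtracted cylinder has r = 76 mm.

A is an open box. The open box has a circular hole through its front wall. The hole's radius is 76 mm.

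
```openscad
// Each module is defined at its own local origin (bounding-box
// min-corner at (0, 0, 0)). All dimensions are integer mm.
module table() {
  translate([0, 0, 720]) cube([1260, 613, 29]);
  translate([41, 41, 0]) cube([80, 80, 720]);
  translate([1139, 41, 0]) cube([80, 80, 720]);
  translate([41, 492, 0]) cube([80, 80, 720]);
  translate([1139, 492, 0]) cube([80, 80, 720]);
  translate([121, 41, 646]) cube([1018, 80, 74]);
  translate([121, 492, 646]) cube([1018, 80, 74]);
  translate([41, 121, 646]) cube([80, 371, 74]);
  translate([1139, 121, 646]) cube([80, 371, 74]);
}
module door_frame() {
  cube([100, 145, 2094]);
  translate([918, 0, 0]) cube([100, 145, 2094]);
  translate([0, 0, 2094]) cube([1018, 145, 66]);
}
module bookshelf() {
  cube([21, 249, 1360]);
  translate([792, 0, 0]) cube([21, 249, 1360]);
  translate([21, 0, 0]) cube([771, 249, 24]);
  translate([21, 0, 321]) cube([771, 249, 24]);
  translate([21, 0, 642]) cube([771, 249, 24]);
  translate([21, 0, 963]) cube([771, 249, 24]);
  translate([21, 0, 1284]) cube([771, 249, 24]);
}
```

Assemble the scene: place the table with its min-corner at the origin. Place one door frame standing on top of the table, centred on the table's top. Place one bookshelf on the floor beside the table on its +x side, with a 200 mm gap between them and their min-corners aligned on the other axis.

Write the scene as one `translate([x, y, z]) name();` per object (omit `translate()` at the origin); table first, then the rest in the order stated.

table();
translate([121, 234, 749]) door_frame();
translate([1460, 0, 0]) bookshelf();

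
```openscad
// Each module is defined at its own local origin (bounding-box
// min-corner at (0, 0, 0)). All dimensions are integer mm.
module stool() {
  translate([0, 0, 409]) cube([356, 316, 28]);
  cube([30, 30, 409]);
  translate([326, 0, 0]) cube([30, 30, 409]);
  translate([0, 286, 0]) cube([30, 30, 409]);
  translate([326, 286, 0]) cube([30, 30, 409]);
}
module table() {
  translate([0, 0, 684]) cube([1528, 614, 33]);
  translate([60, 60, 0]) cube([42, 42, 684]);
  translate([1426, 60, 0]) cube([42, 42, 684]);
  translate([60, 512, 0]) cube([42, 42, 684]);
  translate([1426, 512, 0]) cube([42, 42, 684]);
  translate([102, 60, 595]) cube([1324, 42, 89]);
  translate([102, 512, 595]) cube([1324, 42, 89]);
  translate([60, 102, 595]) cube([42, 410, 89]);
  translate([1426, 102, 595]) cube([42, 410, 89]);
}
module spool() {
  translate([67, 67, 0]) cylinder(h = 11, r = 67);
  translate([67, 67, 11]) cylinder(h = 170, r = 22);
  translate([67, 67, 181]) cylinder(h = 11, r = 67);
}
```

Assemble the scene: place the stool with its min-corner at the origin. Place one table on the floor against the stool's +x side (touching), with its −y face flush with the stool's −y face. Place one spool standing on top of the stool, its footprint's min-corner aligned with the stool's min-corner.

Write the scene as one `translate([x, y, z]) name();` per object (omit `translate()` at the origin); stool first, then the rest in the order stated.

stool();
translate([356, 0, 0]) table();
translate([0, 0, 437]) spool();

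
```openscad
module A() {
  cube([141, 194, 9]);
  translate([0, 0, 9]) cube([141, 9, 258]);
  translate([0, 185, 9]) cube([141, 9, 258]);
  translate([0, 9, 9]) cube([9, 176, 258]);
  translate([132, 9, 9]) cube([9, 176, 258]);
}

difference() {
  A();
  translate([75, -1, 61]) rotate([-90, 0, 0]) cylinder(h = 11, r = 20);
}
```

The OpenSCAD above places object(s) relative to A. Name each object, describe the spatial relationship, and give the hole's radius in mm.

A is an open box. The open box has a circular hole through its front wall. The hole's radius is 20 mm.

The subtracted cylinder has r = 20 mm.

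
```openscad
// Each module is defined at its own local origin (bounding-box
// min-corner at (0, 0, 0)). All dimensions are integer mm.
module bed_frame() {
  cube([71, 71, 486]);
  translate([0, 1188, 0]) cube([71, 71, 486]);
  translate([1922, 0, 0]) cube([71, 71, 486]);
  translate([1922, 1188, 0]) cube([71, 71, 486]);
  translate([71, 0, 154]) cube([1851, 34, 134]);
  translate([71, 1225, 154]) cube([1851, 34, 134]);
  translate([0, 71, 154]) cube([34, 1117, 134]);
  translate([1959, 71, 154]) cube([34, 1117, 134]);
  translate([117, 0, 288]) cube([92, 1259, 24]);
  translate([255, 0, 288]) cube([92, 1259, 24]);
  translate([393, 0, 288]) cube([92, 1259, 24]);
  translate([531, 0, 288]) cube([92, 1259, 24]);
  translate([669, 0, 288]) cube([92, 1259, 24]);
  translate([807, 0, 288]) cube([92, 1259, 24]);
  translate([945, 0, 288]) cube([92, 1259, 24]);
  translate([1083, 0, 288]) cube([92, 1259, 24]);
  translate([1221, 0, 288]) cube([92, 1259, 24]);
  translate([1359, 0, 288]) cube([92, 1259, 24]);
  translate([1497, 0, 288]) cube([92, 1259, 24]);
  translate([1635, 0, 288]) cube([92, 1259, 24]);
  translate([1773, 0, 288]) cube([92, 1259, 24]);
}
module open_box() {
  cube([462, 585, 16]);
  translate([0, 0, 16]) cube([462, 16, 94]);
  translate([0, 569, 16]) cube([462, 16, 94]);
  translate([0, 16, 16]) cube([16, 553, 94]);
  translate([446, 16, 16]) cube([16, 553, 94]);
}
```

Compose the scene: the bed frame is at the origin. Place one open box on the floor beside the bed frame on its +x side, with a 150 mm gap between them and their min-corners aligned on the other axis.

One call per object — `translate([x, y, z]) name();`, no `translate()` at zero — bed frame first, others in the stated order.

bed_frame();
translate([2143, 0, 0]) open_box();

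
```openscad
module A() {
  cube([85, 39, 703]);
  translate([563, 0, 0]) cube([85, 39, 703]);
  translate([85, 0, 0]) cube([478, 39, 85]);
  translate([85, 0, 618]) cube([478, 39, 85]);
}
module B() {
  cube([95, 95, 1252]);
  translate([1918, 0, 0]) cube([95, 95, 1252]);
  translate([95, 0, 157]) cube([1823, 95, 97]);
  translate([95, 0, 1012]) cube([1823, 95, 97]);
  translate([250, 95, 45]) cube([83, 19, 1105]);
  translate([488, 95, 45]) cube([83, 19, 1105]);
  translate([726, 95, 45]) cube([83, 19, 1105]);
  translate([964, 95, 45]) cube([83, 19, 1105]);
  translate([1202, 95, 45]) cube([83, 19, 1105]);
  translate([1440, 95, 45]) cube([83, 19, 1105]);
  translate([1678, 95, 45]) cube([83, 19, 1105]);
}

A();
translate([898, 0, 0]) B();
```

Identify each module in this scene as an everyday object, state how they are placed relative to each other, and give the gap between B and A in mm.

The fence section's nearest face is 250 mm from the picture frame's +x face.

A is a picture frame. B is a fence section. The fence section is on the floor beside the picture frame on its +x side. The gap between the fence section and the picture frame is 250 mm.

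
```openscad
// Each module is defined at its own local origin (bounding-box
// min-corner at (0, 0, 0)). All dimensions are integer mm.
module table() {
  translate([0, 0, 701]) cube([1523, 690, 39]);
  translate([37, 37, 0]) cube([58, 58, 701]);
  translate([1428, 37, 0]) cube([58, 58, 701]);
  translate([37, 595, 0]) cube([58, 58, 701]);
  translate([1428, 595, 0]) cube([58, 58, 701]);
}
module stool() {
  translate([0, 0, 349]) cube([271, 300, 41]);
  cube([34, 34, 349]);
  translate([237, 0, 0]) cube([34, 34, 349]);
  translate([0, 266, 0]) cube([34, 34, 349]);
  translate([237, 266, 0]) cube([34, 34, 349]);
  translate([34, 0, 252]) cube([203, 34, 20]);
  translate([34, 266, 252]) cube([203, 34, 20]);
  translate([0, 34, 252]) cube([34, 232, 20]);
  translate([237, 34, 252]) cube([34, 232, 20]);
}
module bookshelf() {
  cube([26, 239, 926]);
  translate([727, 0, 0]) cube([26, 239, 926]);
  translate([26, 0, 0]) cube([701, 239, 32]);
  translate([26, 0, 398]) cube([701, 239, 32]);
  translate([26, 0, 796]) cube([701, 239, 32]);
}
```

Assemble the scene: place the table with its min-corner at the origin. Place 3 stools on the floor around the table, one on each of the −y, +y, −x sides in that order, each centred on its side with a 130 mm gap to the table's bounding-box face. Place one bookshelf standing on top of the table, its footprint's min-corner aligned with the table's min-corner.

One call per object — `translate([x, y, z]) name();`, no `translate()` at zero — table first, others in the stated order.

table();
translate([626, -430, 0]) stool();
translate([626, 820, 0]) stool();
translate([-401, 195, 0]) stool();
translate([0, 0, 740]) bookshelf();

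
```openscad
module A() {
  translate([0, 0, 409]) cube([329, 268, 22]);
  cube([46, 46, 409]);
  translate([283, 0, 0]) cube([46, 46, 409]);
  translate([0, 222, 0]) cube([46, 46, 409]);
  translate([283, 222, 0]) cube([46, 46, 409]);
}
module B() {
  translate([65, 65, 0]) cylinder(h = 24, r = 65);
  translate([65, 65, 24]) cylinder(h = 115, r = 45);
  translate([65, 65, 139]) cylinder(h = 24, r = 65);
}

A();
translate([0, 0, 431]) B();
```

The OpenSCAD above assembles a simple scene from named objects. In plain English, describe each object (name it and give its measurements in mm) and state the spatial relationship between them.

A is a four-legged stool. The seat is 329×268 mm, 22 mm thick, top at z = 431 mm. It stands on four square legs, each 46×46 mm in cross-section, from z = 0 to the seat underside, each flush with a corner of the seat.

B is a spool: two coaxial disc flanges of radius 65 mm and thickness 24 mm, joined by a core cylinder of radius 45 mm and height 115 mm. The lower flange rests on z = 0 and the three cylinders share a vertical axis.

The spool is on top of the stool.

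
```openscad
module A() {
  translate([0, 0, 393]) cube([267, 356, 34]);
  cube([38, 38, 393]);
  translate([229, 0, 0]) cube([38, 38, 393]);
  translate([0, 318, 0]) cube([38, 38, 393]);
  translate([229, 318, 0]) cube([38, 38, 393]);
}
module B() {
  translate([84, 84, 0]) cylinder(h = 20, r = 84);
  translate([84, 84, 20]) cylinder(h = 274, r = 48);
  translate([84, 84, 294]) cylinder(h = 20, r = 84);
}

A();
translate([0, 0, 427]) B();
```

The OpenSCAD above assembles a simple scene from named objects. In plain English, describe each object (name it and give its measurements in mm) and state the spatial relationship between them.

A is a four-legged stool. The seat is a 267×356×34 mm slab whose top surface is at z = 427 mm; four square legs, each 38×38 mm in cross-section, run from the floor (z = 0) to the underside of the seat, each flush with a corner of the seat.

B is a spool: two coaxial disc flanges of radius 84 mm and thickness 20 mm, joined by a core cylinder of radius 48 mm and height 274 mm. The lower flange rests on z = 0 and the three cylinders share a vertical axis.

The spool is on top of the stool.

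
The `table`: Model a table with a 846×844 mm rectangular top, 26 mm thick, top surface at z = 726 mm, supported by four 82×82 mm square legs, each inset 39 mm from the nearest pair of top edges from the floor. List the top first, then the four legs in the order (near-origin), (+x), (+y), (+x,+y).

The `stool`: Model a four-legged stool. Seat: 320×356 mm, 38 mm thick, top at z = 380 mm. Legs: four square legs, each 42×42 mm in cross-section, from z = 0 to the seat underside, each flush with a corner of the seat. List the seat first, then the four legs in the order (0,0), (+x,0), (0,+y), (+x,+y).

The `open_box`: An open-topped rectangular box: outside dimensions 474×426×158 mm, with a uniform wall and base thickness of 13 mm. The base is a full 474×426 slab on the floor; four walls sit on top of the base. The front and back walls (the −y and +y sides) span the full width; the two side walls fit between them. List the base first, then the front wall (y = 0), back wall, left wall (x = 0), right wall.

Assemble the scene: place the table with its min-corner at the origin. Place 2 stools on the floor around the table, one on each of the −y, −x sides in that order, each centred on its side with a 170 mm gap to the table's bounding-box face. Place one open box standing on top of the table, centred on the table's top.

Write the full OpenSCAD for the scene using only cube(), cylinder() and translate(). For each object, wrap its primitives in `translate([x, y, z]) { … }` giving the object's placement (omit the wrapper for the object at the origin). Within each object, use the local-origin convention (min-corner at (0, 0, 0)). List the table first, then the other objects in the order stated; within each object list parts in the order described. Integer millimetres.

translate([0, 0, 700]) cube([846, 844, 26]);
translate([39, 39, 0]) cube([82, 82, 700]);
translate([725, 39, 0]) cube([82, 82, 700]);
translate([39, 723, 0]) cube([82, 82, 700]);
translate([725, 723, 0]) cube([82, 82, 700]);
translate([263, -526, 0]) {
  translate([0, 0, 342]) cube([320, 356, 38]);
  cube([42, 42, 342]);
  translate([278, 0, 0]) cube([42, 42, 342]);
  translate([0, 314, 0]) cube([42, 42, 342]);
  translate([278, 314, 0]) cube([42, 42, 342]);
}
translate([-490, 244, 0]) {
  translate([0, 0, 342]) cube([320, 356, 38]);
  cube([42, 42, 342]);
  translate([278, 0, 0]) cube([42, 42, 342]);
  translate([0, 314, 0]) cube([42, 42, 342]);
  translate([278, 314, 0]) cube([42, 42, 342]);
}
translate([186, 209, 726]) {
  cube([474, 426, 13]);
  translate([0, 0, 13]) cube([474, 13, 145]);
  translate([0, 413, 13]) cube([474, 13, 145]);
  translate([0, 13, 13]) cube([13, 400, 145]);
  translate([461, 13, 13]) cube([13, 400, 145]);
}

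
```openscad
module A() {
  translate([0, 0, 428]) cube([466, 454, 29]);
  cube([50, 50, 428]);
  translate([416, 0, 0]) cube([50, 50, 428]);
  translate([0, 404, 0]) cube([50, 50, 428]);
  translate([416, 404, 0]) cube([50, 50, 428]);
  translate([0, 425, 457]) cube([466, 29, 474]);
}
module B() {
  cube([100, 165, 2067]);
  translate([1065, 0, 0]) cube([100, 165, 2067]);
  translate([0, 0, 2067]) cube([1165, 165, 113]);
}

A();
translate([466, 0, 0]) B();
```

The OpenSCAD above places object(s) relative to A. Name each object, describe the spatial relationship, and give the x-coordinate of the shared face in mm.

The chair's +x face and the door frame's −x face are both at x = 466 mm.

A is a chair. B is a door frame. The door frame is against the chair's +x side, with their −y faces flush. The x-coordinate of the shared face is 466 mm.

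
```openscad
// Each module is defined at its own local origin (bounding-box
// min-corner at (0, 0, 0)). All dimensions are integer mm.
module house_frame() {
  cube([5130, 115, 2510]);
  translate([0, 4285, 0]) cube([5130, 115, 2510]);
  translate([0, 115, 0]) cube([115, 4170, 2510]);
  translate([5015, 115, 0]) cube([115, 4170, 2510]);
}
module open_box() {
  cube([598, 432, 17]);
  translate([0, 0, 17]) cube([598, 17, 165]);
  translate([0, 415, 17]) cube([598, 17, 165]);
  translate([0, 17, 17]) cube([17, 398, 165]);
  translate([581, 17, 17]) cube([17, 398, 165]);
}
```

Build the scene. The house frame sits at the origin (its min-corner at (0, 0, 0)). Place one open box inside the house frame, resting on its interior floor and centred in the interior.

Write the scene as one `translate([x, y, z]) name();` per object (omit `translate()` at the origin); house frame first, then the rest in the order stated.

house_frame();
translate([2266, 1984, 0]) open_box();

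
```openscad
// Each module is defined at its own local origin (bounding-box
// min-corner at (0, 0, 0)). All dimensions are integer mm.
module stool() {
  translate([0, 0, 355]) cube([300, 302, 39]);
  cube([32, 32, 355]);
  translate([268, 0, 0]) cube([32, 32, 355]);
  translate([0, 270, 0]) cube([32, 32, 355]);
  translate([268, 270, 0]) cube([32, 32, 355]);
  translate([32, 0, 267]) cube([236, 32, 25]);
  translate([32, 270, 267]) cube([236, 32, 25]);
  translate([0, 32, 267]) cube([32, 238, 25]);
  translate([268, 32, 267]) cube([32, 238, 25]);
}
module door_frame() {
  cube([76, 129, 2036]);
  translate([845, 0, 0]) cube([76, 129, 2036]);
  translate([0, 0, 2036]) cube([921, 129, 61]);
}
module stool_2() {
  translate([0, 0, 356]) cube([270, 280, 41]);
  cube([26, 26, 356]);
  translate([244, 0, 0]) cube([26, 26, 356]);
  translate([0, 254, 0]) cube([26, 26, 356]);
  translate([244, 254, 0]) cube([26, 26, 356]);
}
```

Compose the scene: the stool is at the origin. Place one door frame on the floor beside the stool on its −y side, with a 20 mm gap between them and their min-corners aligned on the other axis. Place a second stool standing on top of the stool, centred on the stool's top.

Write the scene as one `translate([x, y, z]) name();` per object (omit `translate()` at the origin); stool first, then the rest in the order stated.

stool();
translate([0, -149, 0]) door_frame();
translate([15, 11, 394]) stool_2();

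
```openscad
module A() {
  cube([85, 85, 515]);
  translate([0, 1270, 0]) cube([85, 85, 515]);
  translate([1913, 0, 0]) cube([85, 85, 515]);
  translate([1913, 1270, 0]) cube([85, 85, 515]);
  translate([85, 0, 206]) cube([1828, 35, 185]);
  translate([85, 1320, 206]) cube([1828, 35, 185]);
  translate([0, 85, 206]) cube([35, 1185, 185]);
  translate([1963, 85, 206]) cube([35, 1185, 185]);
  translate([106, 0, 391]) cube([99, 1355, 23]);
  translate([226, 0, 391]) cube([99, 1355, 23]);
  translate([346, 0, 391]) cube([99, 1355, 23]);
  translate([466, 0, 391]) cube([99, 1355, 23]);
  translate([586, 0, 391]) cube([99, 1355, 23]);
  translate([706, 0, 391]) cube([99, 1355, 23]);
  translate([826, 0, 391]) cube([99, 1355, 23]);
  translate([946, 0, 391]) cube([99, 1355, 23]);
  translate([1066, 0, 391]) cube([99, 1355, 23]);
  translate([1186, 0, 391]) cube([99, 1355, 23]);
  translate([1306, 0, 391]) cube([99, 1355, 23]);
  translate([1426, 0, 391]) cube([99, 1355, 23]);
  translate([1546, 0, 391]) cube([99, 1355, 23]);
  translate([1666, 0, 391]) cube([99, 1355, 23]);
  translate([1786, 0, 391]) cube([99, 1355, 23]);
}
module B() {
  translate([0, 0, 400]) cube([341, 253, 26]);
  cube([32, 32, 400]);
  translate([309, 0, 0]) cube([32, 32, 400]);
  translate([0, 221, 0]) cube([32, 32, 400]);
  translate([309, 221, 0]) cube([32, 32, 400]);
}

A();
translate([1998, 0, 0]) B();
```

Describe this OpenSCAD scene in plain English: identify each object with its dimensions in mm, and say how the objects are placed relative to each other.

A is a bed frame 1998 mm long (x) by 1355 mm wide (y). Four 85×85 mm corner posts, 515 mm tall, at the corners of the footprint. Four rails of 35 mm thickness and 185 mm height run between adjacent posts with their undersides at z = 206 mm, their outer faces flush with the outside of the frame (the two x-running rails run between the posts' inner faces; the two y-running rails run between the posts' inner faces). 15 slats, each 99 mm wide (x) and 23 mm thick, lie across the top of the two x-running rails, running the full 1355 mm width of the frame in y; the slats are evenly spaced along x between the inner faces of the end posts with equal gaps (rounded down to the nearest mm) at the −x end and between each pair — any rounding remainder accumulates at the +x end.

B is a four-legged stool. The seat is 341×253 mm, 26 mm thick, top at z = 426 mm. It stands on four square legs, each 32×32 mm in cross-section, from z = 0 to the seat underside, each flush with a corner of the seat.

The stool is against the bed frame's +x side, with their −y faces flush.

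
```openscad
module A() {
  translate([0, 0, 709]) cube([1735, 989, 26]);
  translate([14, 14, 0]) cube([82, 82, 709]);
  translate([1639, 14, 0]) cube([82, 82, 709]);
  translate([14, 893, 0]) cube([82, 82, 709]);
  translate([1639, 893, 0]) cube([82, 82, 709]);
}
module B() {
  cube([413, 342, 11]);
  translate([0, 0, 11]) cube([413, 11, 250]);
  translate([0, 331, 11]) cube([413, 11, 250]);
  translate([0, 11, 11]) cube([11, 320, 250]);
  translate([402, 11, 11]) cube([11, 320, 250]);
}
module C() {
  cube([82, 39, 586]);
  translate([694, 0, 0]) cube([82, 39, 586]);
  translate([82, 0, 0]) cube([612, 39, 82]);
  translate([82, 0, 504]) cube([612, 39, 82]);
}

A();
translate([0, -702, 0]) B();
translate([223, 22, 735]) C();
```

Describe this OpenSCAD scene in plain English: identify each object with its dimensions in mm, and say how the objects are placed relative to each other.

A is a table: top 1735 mm (x) × 989 mm (y), 26 mm thick, upper face at z = 735 mm, on four 82×82 mm square legs, each inset 14 mm from the nearest pair of top edges, running from z = 0 to the bottom of the top.

B is an open storage box with external size 413×342×261 mm and wall thickness 11 mm (the base is also 11 mm thick). The base covers the whole footprint; the four walls stand on the base, with the y-facing walls full-width and the x-facing walls fitting between their inner faces.

C is a rectangular picture frame lying in the x–z plane (depth along y). The opening is 612 mm wide (x) by 422 mm tall (z), surrounded by a border 82 mm wide on all four sides. The frame is 39 mm deep and is made of two full-height vertical stiles with two horizontal rails fitted between them.

The open box is on the floor beside the table on its −y side. The picture frame is on top of the table.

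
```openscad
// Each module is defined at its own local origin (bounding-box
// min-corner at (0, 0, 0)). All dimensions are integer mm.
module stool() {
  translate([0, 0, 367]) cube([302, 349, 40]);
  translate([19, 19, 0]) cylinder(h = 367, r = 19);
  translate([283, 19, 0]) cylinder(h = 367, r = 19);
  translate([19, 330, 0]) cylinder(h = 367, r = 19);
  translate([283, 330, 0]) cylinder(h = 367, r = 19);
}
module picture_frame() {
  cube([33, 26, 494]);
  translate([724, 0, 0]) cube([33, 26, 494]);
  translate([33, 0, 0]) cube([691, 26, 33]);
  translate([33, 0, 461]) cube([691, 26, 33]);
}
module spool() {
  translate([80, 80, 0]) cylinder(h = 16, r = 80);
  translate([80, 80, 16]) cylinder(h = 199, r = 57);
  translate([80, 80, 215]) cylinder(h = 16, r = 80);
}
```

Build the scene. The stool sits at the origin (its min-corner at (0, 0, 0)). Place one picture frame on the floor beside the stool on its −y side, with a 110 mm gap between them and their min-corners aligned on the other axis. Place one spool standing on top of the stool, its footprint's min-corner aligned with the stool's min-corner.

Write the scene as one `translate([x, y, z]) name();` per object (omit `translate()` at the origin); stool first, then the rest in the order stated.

stool();
translate([0, -136, 0]) picture_frame();
translate([0, 0, 407]) spool();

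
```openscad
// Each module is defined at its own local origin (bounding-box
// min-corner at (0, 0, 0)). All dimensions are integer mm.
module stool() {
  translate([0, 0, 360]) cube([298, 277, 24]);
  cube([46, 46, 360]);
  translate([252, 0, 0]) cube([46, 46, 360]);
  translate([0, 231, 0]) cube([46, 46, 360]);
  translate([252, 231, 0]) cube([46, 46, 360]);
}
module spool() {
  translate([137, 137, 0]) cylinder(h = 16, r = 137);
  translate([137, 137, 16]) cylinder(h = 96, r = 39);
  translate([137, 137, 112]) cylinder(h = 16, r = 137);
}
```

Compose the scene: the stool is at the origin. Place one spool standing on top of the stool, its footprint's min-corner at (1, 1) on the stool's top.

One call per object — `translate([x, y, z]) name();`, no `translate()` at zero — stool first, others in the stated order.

stool();
translate([1, 1, 384]) spool();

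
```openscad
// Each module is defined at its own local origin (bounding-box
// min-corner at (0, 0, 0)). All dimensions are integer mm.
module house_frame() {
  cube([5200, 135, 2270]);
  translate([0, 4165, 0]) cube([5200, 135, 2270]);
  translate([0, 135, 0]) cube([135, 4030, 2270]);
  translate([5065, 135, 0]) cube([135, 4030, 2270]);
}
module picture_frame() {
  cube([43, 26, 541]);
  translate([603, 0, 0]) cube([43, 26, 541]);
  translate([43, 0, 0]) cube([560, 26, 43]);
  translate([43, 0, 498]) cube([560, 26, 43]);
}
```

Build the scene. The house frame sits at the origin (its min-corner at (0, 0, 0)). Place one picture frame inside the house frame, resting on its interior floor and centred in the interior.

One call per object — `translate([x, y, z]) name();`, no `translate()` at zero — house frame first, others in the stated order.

house_frame();
translate([2277, 2137, 0]) picture_frame();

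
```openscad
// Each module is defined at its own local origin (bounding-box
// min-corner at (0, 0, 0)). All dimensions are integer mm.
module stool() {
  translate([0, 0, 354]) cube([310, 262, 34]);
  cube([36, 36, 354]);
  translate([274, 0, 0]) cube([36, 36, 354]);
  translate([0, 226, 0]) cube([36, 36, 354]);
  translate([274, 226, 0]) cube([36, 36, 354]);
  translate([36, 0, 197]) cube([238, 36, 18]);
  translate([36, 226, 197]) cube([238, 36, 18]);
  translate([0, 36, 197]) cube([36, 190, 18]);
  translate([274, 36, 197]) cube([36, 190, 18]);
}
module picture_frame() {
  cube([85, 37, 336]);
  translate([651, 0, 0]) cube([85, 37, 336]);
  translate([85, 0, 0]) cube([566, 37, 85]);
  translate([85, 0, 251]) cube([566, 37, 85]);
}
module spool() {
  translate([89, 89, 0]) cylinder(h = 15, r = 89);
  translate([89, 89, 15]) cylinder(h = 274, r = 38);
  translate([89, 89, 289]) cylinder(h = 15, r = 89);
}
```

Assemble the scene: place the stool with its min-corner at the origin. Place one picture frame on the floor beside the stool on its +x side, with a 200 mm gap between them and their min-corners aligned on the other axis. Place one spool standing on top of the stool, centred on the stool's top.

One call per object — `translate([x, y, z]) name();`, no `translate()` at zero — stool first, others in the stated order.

stool();
translate([510, 0, 0]) picture_frame();
translate([66, 42, 388]) spool();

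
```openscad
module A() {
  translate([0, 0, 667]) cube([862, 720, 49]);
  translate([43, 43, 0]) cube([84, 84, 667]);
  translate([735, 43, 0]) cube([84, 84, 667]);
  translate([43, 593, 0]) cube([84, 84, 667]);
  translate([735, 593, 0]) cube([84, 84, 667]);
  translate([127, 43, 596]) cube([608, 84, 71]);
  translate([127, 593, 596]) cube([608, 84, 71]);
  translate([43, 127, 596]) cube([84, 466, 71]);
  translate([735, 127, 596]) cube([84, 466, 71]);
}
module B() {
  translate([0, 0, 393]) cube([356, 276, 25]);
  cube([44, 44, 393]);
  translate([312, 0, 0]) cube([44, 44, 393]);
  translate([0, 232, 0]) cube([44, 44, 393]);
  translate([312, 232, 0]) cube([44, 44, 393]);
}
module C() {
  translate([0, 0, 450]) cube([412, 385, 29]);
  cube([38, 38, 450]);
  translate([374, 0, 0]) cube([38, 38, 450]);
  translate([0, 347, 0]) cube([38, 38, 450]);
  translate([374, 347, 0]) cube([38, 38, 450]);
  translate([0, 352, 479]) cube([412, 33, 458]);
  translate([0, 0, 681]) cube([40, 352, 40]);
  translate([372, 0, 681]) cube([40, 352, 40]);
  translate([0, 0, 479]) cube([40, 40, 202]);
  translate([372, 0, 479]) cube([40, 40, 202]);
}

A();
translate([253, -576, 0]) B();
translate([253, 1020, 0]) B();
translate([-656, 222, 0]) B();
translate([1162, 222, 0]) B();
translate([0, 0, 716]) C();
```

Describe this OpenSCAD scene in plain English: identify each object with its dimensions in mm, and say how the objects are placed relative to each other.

A is a table: top 862 mm (x) × 720 mm (y), 49 mm thick, upper face at z = 716 mm, on four 84×84 mm square legs, each inset 43 mm from the nearest pair of top edges, running from z = 0 to the bottom of the top. Four apron rails, 84 mm thick and 71 mm tall, run between adjacent legs with their top edges flush with the underside of the top and their outer faces flush with the legs' outer faces.

B is a four-legged stool. The seat is 356×276 mm, 25 mm thick, top at z = 418 mm. It stands on four square legs, each 44×44 mm in cross-section, from z = 0 to the seat underside, each flush with a corner of the seat.

C is a chair. The seat is a 412×385×29 mm slab with its top at z = 479 mm, on four 38×38 mm corner legs (flush with the seat edges, standing on z = 0). A flat backrest 33 mm thick, 458 mm tall, spans the full seat width and rises from the seat top along its +y edge, rear face flush with the rear of the seat. Two armrests of 40×40 mm section run along each side from the seat's front edge to the front of the backrest, top faces 242 mm above the seat top and outer faces flush with the seat's x-edges; a 40×40 mm post under the front of each armrest stands on the seat at the front corner.

Four stools sit around the table at the −y, +y, −x, +x sides. The chair is on top of the table.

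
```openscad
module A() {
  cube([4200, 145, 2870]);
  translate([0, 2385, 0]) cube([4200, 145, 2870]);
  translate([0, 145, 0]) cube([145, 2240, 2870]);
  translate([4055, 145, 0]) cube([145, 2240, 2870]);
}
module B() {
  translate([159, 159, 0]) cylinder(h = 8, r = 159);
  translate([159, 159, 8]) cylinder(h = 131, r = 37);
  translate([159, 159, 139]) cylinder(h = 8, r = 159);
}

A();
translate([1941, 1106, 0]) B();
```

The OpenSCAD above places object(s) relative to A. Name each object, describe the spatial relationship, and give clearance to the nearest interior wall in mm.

A is a house frame. B is a spool. The spool sits inside the house frame, centred. The clearance to the nearest interior wall is 961 mm.

Clearances: x = 1796, y = 961; minimum 961 mm.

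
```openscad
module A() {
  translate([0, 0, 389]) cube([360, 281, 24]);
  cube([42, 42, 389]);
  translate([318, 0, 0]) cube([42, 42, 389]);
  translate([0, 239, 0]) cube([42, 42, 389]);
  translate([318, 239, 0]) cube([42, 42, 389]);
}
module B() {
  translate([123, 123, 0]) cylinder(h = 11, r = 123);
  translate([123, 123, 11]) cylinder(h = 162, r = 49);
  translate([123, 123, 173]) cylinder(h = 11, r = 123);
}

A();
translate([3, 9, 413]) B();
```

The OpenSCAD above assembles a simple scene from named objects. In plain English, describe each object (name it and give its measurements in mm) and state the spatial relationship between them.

A is a four-legged stool. The seat is a 360×281×24 mm slab whose top surface is at z = 413 mm; four square legs, each 42×42 mm in cross-section, run from the floor (z = 0) to the underside of the seat, each flush with a corner of the seat.

B is a spool: two coaxial disc flanges of radius 123 mm and thickness 11 mm, joined by a core cylinder of radius 49 mm and height 162 mm. The lower flange rests on z = 0 and the three cylinders share a vertical axis.

The spool is on top of the stool.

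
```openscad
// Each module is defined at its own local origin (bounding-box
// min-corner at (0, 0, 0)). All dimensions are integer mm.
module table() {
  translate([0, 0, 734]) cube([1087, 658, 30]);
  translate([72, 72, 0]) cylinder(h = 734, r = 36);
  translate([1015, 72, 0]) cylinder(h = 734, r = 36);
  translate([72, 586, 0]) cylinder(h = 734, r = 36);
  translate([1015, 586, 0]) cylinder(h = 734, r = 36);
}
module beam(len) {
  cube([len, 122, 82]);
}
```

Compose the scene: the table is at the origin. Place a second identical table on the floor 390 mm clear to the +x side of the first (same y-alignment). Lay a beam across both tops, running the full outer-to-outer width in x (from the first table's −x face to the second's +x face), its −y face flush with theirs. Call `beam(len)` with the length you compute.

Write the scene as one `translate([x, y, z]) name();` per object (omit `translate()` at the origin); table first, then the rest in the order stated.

table();
translate([1477, 0, 0]) table();
translate([0, 0, 764]) beam(2564);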